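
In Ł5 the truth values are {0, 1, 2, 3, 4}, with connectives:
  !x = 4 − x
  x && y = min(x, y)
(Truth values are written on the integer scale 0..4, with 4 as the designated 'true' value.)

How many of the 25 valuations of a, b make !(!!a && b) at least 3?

16

value 4: 9 assignments (counts)
value 3: 7 assignments (counts)
value 2: 5 assignments
value 1: 3 assignments
value 0: 1 assignment
So 16 of the 25 assignments meet the threshold.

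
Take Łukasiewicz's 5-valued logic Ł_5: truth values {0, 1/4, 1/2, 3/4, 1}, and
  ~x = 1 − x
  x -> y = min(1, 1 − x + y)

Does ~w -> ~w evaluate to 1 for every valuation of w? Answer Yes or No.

w = 0 ↦ 1
w = 1/4 ↦ 1
w = 1/2 ↦ 1
w = 3/4 ↦ 1
w = 1 ↦ 1
Every assignment gives a value ≥ 1.

Yes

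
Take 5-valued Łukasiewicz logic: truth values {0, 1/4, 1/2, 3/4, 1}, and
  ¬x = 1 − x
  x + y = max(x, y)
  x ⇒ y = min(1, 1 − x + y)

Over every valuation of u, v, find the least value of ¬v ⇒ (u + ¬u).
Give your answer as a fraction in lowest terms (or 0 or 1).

1/2

Take u = 1/2, v = 0:
¬v = ¬0 = 1
¬u = ¬1/2 = 1/2
u + ¬u = 1/2 + 1/2 = 1/2
¬v ⇒ (u + ¬u) = 1 ⇒ 1/2 = 1/2
No assignment yields a value below 1/2, so this is the minimum.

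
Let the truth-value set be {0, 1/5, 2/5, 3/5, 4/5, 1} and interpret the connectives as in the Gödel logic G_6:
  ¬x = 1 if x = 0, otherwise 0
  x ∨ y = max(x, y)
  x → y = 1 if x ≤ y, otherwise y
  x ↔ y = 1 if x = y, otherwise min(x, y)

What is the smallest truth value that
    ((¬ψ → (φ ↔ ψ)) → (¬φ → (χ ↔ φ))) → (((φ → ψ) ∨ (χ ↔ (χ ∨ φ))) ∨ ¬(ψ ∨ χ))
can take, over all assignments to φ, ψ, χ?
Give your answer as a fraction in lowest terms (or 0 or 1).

Take φ = 2/5, ψ = 0, χ = 1/5:
¬ψ = ¬0 = 1
φ ↔ ψ = 2/5 ↔ 0 = 0
¬ψ → (φ ↔ ψ) = 1 → 0 = 0
¬φ = ¬2/5 = 0
χ ↔ φ = 1/5 ↔ 2/5 = 1/5
¬φ → (χ ↔ φ) = 0 → 1/5 = 1
(¬ψ → (φ ↔ ψ)) → (¬φ → (χ ↔ φ)) = 0 → 1 = 1
φ → ψ = 2/5 → 0 = 0
χ ∨ φ = 1/5 ∨ 2/5 = 2/5
χ ↔ (χ ∨ φ) = 1/5 ↔ 2/5 = 1/5
(φ → ψ) ∨ (χ ↔ (χ ∨ φ)) = 0 ∨ 1/5 = 1/5
ψ ∨ χ = 0 ∨ 1/5 = 1/5
¬(ψ ∨ χ) = ¬1/5 = 0
((φ → ψ) ∨ (χ ↔ (χ ∨ φ))) ∨ ¬(ψ ∨ χ) = 1/5 ∨ 0 = 1/5
((¬ψ → (φ ↔ ψ)) → (¬φ → (χ ↔ φ))) → (((φ → ψ) ∨ (χ ↔ (χ ∨ φ))) ∨ ¬(ψ ∨ χ)) = 1 → 1/5 = 1/5
No assignment yields a value below 1/5, so this is the minimum.

1/5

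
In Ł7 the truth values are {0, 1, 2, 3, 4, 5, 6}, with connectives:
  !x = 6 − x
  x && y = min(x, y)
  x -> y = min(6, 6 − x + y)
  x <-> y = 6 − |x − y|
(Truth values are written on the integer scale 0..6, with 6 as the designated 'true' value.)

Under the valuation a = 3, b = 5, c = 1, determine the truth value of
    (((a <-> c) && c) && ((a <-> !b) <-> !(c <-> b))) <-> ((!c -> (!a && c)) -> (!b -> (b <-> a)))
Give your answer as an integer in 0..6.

a <-> c = 3 <-> 1 = 4
(a <-> c) && c = 4 && 1 = 1
!b = !5 = 1
a <-> !b = 3 <-> 1 = 4
c <-> b = 1 <-> 5 = 2
!(c <-> b) = !2 = 4
(a <-> !b) <-> !(c <-> b) = 4 <-> 4 = 6
((a <-> c) && c) && ((a <-> !b) <-> !(c <-> b)) = 1 && 6 = 1
!c = !1 = 5
!a = !3 = 3
!a && c = 3 && 1 = 1
!c -> (!a && c) = 5 -> 1 = 2
!b = !5 = 1
b <-> a = 5 <-> 3 = 4
!b -> (b <-> a) = 1 -> 4 = 6
(!c -> (!a && c)) -> (!b -> (b <-> a)) = 2 -> 6 = 6
(((a <-> c) && c) && ((a <-> !b) <-> !(c <-> b))) <-> ((!c -> (!a && c)) -> (!b -> (b <-> a))) = 1 <-> 6 = 1

1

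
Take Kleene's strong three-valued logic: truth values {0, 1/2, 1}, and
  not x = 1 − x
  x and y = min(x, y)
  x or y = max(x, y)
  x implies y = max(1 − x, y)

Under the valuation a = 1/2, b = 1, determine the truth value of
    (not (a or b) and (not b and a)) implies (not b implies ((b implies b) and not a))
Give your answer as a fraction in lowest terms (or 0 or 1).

a or b = 1/2 or 1 = 1
not (a or b) = not 1 = 0
not b = not 1 = 0
not b and a = 0 and 1/2 = 0
not (a or b) and (not b and a) = 0 and 0 = 0
not b = not 1 = 0
b implies b = 1 implies 1 = 1
not a = not 1/2 = 1/2
(b implies b) and not a = 1 and 1/2 = 1/2
not b implies ((b implies b) and not a) = 0 implies 1/2 = 1
(not (a or b) and (not b and a)) implies (not b implies ((b implies b) and not a)) = 0 implies 1 = 1

1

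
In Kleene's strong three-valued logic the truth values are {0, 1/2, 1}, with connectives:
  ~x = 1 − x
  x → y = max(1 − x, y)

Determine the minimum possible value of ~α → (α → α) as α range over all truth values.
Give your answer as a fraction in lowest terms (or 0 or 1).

Take α = 1/2:
~α = ~1/2 = 1/2
α → α = 1/2 → 1/2 = 1/2
~α → (α → α) = 1/2 → 1/2 = 1/2
No assignment yields a value below 1/2, so this is the minimum.

1/2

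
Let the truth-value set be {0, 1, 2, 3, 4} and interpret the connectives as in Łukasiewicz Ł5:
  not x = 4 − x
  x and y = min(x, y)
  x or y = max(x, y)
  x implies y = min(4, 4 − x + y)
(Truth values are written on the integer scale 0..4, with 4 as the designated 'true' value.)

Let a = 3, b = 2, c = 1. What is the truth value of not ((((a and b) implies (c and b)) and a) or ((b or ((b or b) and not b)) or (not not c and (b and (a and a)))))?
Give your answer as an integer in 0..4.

a and b = 3 and 2 = 2
c and b = 1 and 2 = 1
(a and b) implies (c and b) = 2 implies 1 = 3
((a and b) implies (c and b)) and a = 3 and 3 = 3
b or b = 2 or 2 = 2
not b = not 2 = 2
(b or b) and not b = 2 and 2 = 2
b or ((b or b) and not b) = 2 or 2 = 2
not c = not 1 = 3
not not c = not 3 = 1
a and a = 3 and 3 = 3
b and (a and a) = 2 and 3 = 2
not not c and (b and (a and a)) = 1 and 2 = 1
(b or ((b or b) and not b)) or (not not c and (b and (a and a))) = 2 or 1 = 2
(((a and b) implies (c and b)) and a) or ((b or ((b or b) and not b)) or (not not c and (b and (a and a)))) = 3 or 2 = 3
not ((((a and b) implies (c and b)) and a) or ((b or ((b or b) and not b)) or (not not c and (b and (a and a))))) = not 3 = 1

1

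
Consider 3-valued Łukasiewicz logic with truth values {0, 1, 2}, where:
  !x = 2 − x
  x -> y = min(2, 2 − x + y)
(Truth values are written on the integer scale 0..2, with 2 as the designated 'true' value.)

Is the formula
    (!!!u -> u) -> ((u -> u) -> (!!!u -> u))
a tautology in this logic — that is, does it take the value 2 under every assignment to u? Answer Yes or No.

Yes

u = 0 ↦ 2
u = 1 ↦ 2
u = 2 ↦ 2
Every assignment gives a value ≥ 2.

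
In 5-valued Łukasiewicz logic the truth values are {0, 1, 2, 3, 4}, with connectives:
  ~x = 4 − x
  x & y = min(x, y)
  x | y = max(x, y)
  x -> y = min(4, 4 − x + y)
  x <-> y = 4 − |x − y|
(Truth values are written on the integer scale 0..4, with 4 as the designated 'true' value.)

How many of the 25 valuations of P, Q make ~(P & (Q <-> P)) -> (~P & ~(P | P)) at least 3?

21

value 4: 19 assignments (counts)
value 3: 2 assignments (counts)
value 2: 2 assignments
value 1: 1 assignment
value 0: 1 assignment
So 21 of the 25 assignments meet the threshold.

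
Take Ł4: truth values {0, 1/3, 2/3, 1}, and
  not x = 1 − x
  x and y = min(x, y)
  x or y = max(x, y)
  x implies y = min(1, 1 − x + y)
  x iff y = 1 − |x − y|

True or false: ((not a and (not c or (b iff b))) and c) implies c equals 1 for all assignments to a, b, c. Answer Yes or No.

At a = 2/3, b = 2/3, c = 0, for instance:
not a = not 2/3 = 1/3
not c = not 0 = 1
b iff b = 2/3 iff 2/3 = 1
not c or (b iff b) = 1 or 1 = 1
not a and (not c or (b iff b)) = 1/3 and 1 = 1/3
(not a and (not c or (b iff b))) and c = 1/3 and 0 = 0
((not a and (not c or (b iff b))) and c) implies c = 0 implies 0 = 1
and checking the remaining 63 assignments likewise gives ≥ 1 in every case.

Yes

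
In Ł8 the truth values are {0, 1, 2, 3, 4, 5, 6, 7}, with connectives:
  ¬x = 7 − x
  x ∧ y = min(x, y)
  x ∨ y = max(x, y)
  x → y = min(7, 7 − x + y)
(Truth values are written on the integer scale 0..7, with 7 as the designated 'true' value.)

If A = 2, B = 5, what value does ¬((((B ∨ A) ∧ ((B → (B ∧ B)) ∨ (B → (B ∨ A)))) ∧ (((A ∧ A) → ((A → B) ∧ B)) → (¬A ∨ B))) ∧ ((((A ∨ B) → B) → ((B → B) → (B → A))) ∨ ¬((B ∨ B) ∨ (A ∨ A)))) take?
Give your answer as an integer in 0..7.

B ∨ A = 5 ∨ 2 = 5
B ∧ B = 5 ∧ 5 = 5
B → (B ∧ B) = 5 → 5 = 7
B ∨ A = 5 ∨ 2 = 5
B → (B ∨ A) = 5 → 5 = 7
(B → (B ∧ B)) ∨ (B → (B ∨ A)) = 7 ∨ 7 = 7
(B ∨ A) ∧ ((B → (B ∧ B)) ∨ (B → (B ∨ A))) = 5 ∧ 7 = 5
A ∧ A = 2 ∧ 2 = 2
A → B = 2 → 5 = 7
(A → B) ∧ B = 7 ∧ 5 = 5
(A ∧ A) → ((A → B) ∧ B) = 2 → 5 = 7
¬A = ¬2 = 5
¬A ∨ B = 5 ∨ 5 = 5
((A ∧ A) → ((A → B) ∧ B)) → (¬A ∨ B) = 7 → 5 = 5
((B ∨ A) ∧ ((B → (B ∧ B)) ∨ (B → (B ∨ A)))) ∧ (((A ∧ A) → ((A → B) ∧ B)) → (¬A ∨ B)) = 5 ∧ 5 = 5
A ∨ B = 2 ∨ 5 = 5
(A ∨ B) → B = 5 → 5 = 7
B → B = 5 → 5 = 7
B → A = 5 → 2 = 4
(B → B) → (B → A) = 7 → 4 = 4
((A ∨ B) → B) → ((B → B) → (B → A)) = 7 → 4 = 4
B ∨ B = 5 ∨ 5 = 5
A ∨ A = 2 ∨ 2 = 2
(B ∨ B) ∨ (A ∨ A) = 5 ∨ 2 = 5
¬((B ∨ B) ∨ (A ∨ A)) = ¬5 = 2
(((A ∨ B) → B) → ((B → B) → (B → A))) ∨ ¬((B ∨ B) ∨ (A ∨ A)) = 4 ∨ 2 = 4
(((B ∨ A) ∧ ((B → (B ∧ B)) ∨ (B → (B ∨ A)))) ∧ (((A ∧ A) → ((A → B) ∧ B)) → (¬A ∨ B))) ∧ ((((A ∨ B) → B) → ((B → B) → (B → A))) ∨ ¬((B ∨ B) ∨ (A ∨ A))) = 5 ∧ 4 = 4
¬((((B ∨ A) ∧ ((B → (B ∧ B)) ∨ (B → (B ∨ A)))) ∧ (((A ∧ A) → ((A → B) ∧ B)) → (¬A ∨ B))) ∧ ((((A ∨ B) → B) → ((B → B) → (B → A))) ∨ ¬((B ∨ B) ∨ (A ∨ A)))) = ¬4 = 3

3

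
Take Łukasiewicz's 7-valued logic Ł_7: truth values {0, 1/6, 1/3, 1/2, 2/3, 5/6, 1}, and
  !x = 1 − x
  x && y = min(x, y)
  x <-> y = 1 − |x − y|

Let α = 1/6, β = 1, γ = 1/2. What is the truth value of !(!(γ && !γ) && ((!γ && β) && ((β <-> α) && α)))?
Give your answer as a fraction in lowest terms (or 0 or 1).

5/6

!γ = !1/2 = 1/2
γ && !γ = 1/2 && 1/2 = 1/2
!(γ && !γ) = !1/2 = 1/2
!γ = !1/2 = 1/2
!γ && β = 1/2 && 1 = 1/2
β <-> α = 1 <-> 1/6 = 1/6
(β <-> α) && α = 1/6 && 1/6 = 1/6
(!γ && β) && ((β <-> α) && α) = 1/2 && 1/6 = 1/6
!(γ && !γ) && ((!γ && β) && ((β <-> α) && α)) = 1/2 && 1/6 = 1/6
!(!(γ && !γ) && ((!γ && β) && ((β <-> α) && α))) = !1/6 = 5/6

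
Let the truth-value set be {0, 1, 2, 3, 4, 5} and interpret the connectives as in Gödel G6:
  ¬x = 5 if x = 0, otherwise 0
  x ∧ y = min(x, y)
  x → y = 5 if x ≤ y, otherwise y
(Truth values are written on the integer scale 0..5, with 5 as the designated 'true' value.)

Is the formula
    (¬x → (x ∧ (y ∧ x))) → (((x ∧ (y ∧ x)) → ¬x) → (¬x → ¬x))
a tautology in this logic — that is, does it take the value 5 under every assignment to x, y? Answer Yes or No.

Yes

At x = 5, y = 4, for instance:
¬x = ¬5 = 0
y ∧ x = 4 ∧ 5 = 4
x ∧ (y ∧ x) = 5 ∧ 4 = 4
¬x → (x ∧ (y ∧ x)) = 0 → 4 = 5
¬x = ¬5 = 0
(x ∧ (y ∧ x)) → ¬x = 4 → 0 = 0
¬x → ¬x = 0 → 0 = 5
((x ∧ (y ∧ x)) → ¬x) → (¬x → ¬x) = 0 → 5 = 5
(¬x → (x ∧ (y ∧ x))) → (((x ∧ (y ∧ x)) → ¬x) → (¬x → ¬x)) = 5 → 5 = 5
and checking the remaining 35 assignments likewise gives ≥ 5 in every case.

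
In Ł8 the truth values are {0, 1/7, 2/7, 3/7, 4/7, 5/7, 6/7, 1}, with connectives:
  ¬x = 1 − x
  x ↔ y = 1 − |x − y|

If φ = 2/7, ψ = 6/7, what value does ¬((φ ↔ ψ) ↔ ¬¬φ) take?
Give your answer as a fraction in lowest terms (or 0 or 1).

φ ↔ ψ = 2/7 ↔ 6/7 = 3/7
¬φ = ¬2/7 = 5/7
¬¬φ = ¬5/7 = 2/7
(φ ↔ ψ) ↔ ¬¬φ = 3/7 ↔ 2/7 = 6/7
¬((φ ↔ ψ) ↔ ¬¬φ) = ¬6/7 = 1/7

1/7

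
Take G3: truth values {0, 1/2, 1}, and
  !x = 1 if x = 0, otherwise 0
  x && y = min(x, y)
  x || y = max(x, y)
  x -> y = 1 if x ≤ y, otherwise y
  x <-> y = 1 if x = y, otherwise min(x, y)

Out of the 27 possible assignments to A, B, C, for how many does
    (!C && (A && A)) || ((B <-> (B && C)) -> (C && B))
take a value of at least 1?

13

value 1: 13 assignments (counts)
value 1/2: 7 assignments
value 0: 7 assignments
So 13 of the 27 assignments meet the threshold.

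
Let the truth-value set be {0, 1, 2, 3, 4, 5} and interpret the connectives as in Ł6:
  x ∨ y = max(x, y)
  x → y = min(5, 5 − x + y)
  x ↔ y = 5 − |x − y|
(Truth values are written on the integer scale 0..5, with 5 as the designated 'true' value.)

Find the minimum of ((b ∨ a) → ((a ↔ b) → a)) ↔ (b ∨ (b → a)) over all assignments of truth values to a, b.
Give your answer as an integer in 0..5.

Take a = 0, b = 2:
b ∨ a = 2 ∨ 0 = 2
a ↔ b = 0 ↔ 2 = 3
(a ↔ b) → a = 3 → 0 = 2
(b ∨ a) → ((a ↔ b) → a) = 2 → 2 = 5
b → a = 2 → 0 = 3
b ∨ (b → a) = 2 ∨ 3 = 3
((b ∨ a) → ((a ↔ b) → a)) ↔ (b ∨ (b → a)) = 5 ↔ 3 = 3
No assignment yields a value below 3, so this is the minimum.

3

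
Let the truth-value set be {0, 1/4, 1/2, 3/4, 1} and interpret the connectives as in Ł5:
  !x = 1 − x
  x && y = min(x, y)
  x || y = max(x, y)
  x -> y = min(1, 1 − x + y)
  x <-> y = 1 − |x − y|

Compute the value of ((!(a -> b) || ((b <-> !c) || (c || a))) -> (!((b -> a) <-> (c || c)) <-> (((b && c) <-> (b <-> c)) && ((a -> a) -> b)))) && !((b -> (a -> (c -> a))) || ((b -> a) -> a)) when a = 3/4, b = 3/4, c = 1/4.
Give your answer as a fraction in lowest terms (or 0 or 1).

0

a -> b = 3/4 -> 3/4 = 1
!(a -> b) = !1 = 0
!c = !1/4 = 3/4
b <-> !c = 3/4 <-> 3/4 = 1
c || a = 1/4 || 3/4 = 3/4
(b <-> !c) || (c || a) = 1 || 3/4 = 1
!(a -> b) || ((b <-> !c) || (c || a)) = 0 || 1 = 1
b -> a = 3/4 -> 3/4 = 1
c || c = 1/4 || 1/4 = 1/4
(b -> a) <-> (c || c) = 1 <-> 1/4 = 1/4
!((b -> a) <-> (c || c)) = !1/4 = 3/4
b && c = 3/4 && 1/4 = 1/4
b <-> c = 3/4 <-> 1/4 = 1/2
(b && c) <-> (b <-> c) = 1/4 <-> 1/2 = 3/4
a -> a = 3/4 -> 3/4 = 1
(a -> a) -> b = 1 -> 3/4 = 3/4
((b && c) <-> (b <-> c)) && ((a -> a) -> b) = 3/4 && 3/4 = 3/4
!((b -> a) <-> (c || c)) <-> (((b && c) <-> (b <-> c)) && ((a -> a) -> b)) = 3/4 <-> 3/4 = 1
(!(a -> b) || ((b <-> !c) || (c || a))) -> (!((b -> a) <-> (c || c)) <-> (((b && c) <-> (b <-> c)) && ((a -> a) -> b))) = 1 -> 1 = 1
c -> a = 1/4 -> 3/4 = 1
a -> (c -> a) = 3/4 -> 1 = 1
b -> (a -> (c -> a)) = 3/4 -> 1 = 1
b -> a = 3/4 -> 3/4 = 1
(b -> a) -> a = 1 -> 3/4 = 3/4
(b -> (a -> (c -> a))) || ((b -> a) -> a) = 1 || 3/4 = 1
!((b -> (a -> (c -> a))) || ((b -> a) -> a)) = !1 = 0
((!(a -> b) || ((b <-> !c) || (c || a))) -> (!((b -> a) <-> (c || c)) <-> (((b && c) <-> (b <-> c)) && ((a -> a) -> b)))) && !((b -> (a -> (c -> a))) || ((b -> a) -> a)) = 1 && 0 = 0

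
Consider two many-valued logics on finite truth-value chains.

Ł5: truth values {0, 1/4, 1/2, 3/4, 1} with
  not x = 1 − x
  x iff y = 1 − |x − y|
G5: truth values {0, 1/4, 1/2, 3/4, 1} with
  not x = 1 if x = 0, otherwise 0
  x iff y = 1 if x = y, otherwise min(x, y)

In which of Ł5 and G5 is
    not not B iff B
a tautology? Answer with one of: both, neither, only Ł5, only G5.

only Ł5

In Ł5: every assignment gives 1 — tautology.
In G5: at B = 1/4 the value is 1/4 — not a tautology.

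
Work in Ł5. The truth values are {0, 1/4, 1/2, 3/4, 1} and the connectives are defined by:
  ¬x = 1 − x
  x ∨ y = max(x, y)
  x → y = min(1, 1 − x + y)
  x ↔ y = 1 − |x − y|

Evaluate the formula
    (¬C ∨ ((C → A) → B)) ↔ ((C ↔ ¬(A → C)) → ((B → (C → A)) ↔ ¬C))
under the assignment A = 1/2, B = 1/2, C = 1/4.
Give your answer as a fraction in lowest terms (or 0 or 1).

1

¬C = ¬1/4 = 3/4
C → A = 1/4 → 1/2 = 1
(C → A) → B = 1 → 1/2 = 1/2
¬C ∨ ((C → A) → B) = 3/4 ∨ 1/2 = 3/4
A → C = 1/2 → 1/4 = 3/4
¬(A → C) = ¬3/4 = 1/4
C ↔ ¬(A → C) = 1/4 ↔ 1/4 = 1
C → A = 1/4 → 1/2 = 1
B → (C → A) = 1/2 → 1 = 1
¬C = ¬1/4 = 3/4
(B → (C → A)) ↔ ¬C = 1 ↔ 3/4 = 3/4
(C ↔ ¬(A → C)) → ((B → (C → A)) ↔ ¬C) = 1 → 3/4 = 3/4
(¬C ∨ ((C → A) → B)) ↔ ((C ↔ ¬(A → C)) → ((B → (C → A)) ↔ ¬C)) = 3/4 ↔ 3/4 = 1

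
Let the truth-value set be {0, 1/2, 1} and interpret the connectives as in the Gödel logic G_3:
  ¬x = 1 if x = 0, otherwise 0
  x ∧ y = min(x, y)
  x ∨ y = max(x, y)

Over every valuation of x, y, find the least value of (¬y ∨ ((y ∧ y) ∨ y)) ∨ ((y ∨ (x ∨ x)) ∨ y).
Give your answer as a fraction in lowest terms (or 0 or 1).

Take x = 0, y = 1/2:
¬y = ¬1/2 = 0
y ∧ y = 1/2 ∧ 1/2 = 1/2
(y ∧ y) ∨ y = 1/2 ∨ 1/2 = 1/2
¬y ∨ ((y ∧ y) ∨ y) = 0 ∨ 1/2 = 1/2
x ∨ x = 0 ∨ 0 = 0
y ∨ (x ∨ x) = 1/2 ∨ 0 = 1/2
(y ∨ (x ∨ x)) ∨ y = 1/2 ∨ 1/2 = 1/2
(¬y ∨ ((y ∧ y) ∨ y)) ∨ ((y ∨ (x ∨ x)) ∨ y) = 1/2 ∨ 1/2 = 1/2
No assignment yields a value below 1/2, so this is the minimum.

1/2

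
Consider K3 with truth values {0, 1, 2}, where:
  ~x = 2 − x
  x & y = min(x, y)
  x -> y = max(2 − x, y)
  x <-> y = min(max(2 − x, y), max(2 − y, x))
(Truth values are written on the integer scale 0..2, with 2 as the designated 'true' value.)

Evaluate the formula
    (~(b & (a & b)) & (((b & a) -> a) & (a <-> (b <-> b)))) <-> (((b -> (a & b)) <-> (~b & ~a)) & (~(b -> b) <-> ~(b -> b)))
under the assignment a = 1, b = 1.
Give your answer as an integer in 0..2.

a & b = 1 & 1 = 1
b & (a & b) = 1 & 1 = 1
~(b & (a & b)) = ~1 = 1
b & a = 1 & 1 = 1
(b & a) -> a = 1 -> 1 = 1
b <-> b = 1 <-> 1 = 1
a <-> (b <-> b) = 1 <-> 1 = 1
((b & a) -> a) & (a <-> (b <-> b)) = 1 & 1 = 1
~(b & (a & b)) & (((b & a) -> a) & (a <-> (b <-> b))) = 1 & 1 = 1
a & b = 1 & 1 = 1
b -> (a & b) = 1 -> 1 = 1
~b = ~1 = 1
~a = ~1 = 1
~b & ~a = 1 & 1 = 1
(b -> (a & b)) <-> (~b & ~a) = 1 <-> 1 = 1
b -> b = 1 -> 1 = 1
~(b -> b) = ~1 = 1
b -> b = 1 -> 1 = 1
~(b -> b) = ~1 = 1
~(b -> b) <-> ~(b -> b) = 1 <-> 1 = 1
((b -> (a & b)) <-> (~b & ~a)) & (~(b -> b) <-> ~(b -> b)) = 1 & 1 = 1
(~(b & (a & b)) & (((b & a) -> a) & (a <-> (b <-> b)))) <-> (((b -> (a & b)) <-> (~b & ~a)) & (~(b -> b) <-> ~(b -> b))) = 1 <-> 1 = 1

1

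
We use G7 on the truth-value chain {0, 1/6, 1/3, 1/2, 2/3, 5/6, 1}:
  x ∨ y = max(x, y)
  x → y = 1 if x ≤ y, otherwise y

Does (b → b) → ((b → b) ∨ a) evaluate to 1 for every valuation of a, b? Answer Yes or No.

Yes

At a = 2/3, b = 0, for instance:
b → b = 0 → 0 = 1
(b → b) ∨ a = 1 ∨ 2/3 = 1
(b → b) → ((b → b) ∨ a) = 1 → 1 = 1
and checking the remaining 48 assignments likewise gives ≥ 1 in every case.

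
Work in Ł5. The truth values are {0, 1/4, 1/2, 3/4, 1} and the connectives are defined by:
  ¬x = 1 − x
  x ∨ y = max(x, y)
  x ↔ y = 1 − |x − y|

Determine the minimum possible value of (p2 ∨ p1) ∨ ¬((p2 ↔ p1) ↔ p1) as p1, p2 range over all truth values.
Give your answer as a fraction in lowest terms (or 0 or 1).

1/2

Take p1 = 0, p2 = 1/2:
p2 ∨ p1 = 1/2 ∨ 0 = 1/2
p2 ↔ p1 = 1/2 ↔ 0 = 1/2
(p2 ↔ p1) ↔ p1 = 1/2 ↔ 0 = 1/2
¬((p2 ↔ p1) ↔ p1) = ¬1/2 = 1/2
(p2 ∨ p1) ∨ ¬((p2 ↔ p1) ↔ p1) = 1/2 ∨ 1/2 = 1/2
No assignment yields a value below 1/2, so this is the minimum.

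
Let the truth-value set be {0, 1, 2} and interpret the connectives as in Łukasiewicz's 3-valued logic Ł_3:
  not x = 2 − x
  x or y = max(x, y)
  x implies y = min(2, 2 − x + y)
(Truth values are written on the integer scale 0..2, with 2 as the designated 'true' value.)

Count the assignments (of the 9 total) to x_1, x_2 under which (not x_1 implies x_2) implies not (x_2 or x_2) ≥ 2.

4

x_1 = 0, x_2 = 0 ↦ 2  ≥
x_1 = 0, x_2 = 1 ↦ 2  ≥
x_1 = 0, x_2 = 2 ↦ 0  <
x_1 = 1, x_2 = 0 ↦ 2  ≥
x_1 = 1, x_2 = 1 ↦ 1  <
x_1 = 1, x_2 = 2 ↦ 0  <
x_1 = 2, x_2 = 0 ↦ 2  ≥
x_1 = 2, x_2 = 1 ↦ 1  <
x_1 = 2, x_2 = 2 ↦ 0  <
So 4 of the 9 assignments meet the threshold.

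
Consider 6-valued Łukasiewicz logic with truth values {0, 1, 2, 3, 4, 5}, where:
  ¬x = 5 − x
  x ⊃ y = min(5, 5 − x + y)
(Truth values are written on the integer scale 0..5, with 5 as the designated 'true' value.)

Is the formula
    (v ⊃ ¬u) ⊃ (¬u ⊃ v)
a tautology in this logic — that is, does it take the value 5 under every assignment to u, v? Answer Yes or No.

Counterexample: take u = 0, v = 0.
¬u = ¬0 = 5
v ⊃ ¬u = 0 ⊃ 5 = 5
¬u = ¬0 = 5
¬u ⊃ v = 5 ⊃ 0 = 0
(v ⊃ ¬u) ⊃ (¬u ⊃ v) = 5 ⊃ 0 = 0
This gives 0 ≠ 5.

No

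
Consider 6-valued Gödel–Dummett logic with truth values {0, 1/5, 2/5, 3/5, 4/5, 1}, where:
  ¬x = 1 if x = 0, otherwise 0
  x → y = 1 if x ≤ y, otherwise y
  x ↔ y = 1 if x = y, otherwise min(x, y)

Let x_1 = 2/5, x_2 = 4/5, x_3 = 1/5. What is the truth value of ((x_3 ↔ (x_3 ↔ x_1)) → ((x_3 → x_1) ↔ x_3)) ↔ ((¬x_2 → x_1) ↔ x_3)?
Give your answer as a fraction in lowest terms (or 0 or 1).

x_3 ↔ x_1 = 1/5 ↔ 2/5 = 1/5
x_3 ↔ (x_3 ↔ x_1) = 1/5 ↔ 1/5 = 1
x_3 → x_1 = 1/5 → 2/5 = 1
(x_3 → x_1) ↔ x_3 = 1 ↔ 1/5 = 1/5
(x_3 ↔ (x_3 ↔ x_1)) → ((x_3 → x_1) ↔ x_3) = 1 → 1/5 = 1/5
¬x_2 = ¬4/5 = 0
¬x_2 → x_1 = 0 → 2/5 = 1
(¬x_2 → x_1) ↔ x_3 = 1 ↔ 1/5 = 1/5
((x_3 ↔ (x_3 ↔ x_1)) → ((x_3 → x_1) ↔ x_3)) ↔ ((¬x_2 → x_1) ↔ x_3) = 1/5 ↔ 1/5 = 1

1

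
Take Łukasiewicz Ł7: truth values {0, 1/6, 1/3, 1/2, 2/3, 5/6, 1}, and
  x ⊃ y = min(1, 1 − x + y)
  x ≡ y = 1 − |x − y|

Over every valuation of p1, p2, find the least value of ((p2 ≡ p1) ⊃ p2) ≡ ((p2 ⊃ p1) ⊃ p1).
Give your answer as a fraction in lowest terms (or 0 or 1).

Take p1 = 0, p2 = 1/2:
p2 ≡ p1 = 1/2 ≡ 0 = 1/2
(p2 ≡ p1) ⊃ p2 = 1/2 ⊃ 1/2 = 1
p2 ⊃ p1 = 1/2 ⊃ 0 = 1/2
(p2 ⊃ p1) ⊃ p1 = 1/2 ⊃ 0 = 1/2
((p2 ≡ p1) ⊃ p2) ≡ ((p2 ⊃ p1) ⊃ p1) = 1 ≡ 1/2 = 1/2
No assignment yields a value below 1/2, so this is the minimum.

1/2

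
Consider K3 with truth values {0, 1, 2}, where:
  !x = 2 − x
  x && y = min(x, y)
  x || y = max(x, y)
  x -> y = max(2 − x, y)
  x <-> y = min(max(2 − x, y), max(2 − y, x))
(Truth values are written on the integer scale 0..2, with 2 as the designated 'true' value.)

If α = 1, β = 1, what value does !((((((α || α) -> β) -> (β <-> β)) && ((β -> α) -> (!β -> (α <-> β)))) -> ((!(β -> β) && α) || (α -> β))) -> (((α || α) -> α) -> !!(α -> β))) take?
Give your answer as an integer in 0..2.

α || α = 1 || 1 = 1
(α || α) -> β = 1 -> 1 = 1
β <-> β = 1 <-> 1 = 1
((α || α) -> β) -> (β <-> β) = 1 -> 1 = 1
β -> α = 1 -> 1 = 1
!β = !1 = 1
α <-> β = 1 <-> 1 = 1
!β -> (α <-> β) = 1 -> 1 = 1
(β -> α) -> (!β -> (α <-> β)) = 1 -> 1 = 1
(((α || α) -> β) -> (β <-> β)) && ((β -> α) -> (!β -> (α <-> β))) = 1 && 1 = 1
β -> β = 1 -> 1 = 1
!(β -> β) = !1 = 1
!(β -> β) && α = 1 && 1 = 1
α -> β = 1 -> 1 = 1
(!(β -> β) && α) || (α -> β) = 1 || 1 = 1
((((α || α) -> β) -> (β <-> β)) && ((β -> α) -> (!β -> (α <-> β)))) -> ((!(β -> β) && α) || (α -> β)) = 1 -> 1 = 1
α || α = 1 || 1 = 1
(α || α) -> α = 1 -> 1 = 1
α -> β = 1 -> 1 = 1
!(α -> β) = !1 = 1
!!(α -> β) = !1 = 1
((α || α) -> α) -> !!(α -> β) = 1 -> 1 = 1
(((((α || α) -> β) -> (β <-> β)) && ((β -> α) -> (!β -> (α <-> β)))) -> ((!(β -> β) && α) || (α -> β))) -> (((α || α) -> α) -> !!(α -> β)) = 1 -> 1 = 1
!((((((α || α) -> β) -> (β <-> β)) && ((β -> α) -> (!β -> (α <-> β)))) -> ((!(β -> β) && α) || (α -> β))) -> (((α || α) -> α) -> !!(α -> β))) = !1 = 1

1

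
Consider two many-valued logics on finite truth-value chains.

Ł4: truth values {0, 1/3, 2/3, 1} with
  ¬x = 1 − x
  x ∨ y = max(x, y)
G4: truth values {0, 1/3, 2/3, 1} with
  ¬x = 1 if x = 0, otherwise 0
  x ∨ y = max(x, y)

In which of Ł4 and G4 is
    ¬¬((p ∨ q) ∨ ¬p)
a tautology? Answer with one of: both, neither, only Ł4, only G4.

only G4

In Ł4: at p = 1/3, q = 0 the value is 2/3 — not a tautology.
In G4: every assignment gives 1 — tautology.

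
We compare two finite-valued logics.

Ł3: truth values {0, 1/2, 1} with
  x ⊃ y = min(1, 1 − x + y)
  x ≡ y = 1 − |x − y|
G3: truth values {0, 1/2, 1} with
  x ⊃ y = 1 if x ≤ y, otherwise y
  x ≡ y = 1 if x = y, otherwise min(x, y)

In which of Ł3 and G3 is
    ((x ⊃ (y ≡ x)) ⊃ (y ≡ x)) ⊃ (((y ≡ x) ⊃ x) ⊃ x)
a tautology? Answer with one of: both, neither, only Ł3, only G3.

only Ł3

In Ł3: every assignment gives 1 — tautology.
In G3: at x = 1/2, y = 0 the value is 1/2 — not a tautology.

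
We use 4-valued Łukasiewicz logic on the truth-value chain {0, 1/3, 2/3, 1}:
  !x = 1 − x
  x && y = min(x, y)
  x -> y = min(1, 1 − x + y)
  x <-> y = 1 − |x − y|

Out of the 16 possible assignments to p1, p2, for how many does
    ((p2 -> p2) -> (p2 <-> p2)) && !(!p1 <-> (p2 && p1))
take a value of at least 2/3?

p1 = 0, p2 = 0 ↦ 1  ≥
p1 = 0, p2 = 1/3 ↦ 1  ≥
p1 = 0, p2 = 2/3 ↦ 1  ≥
p1 = 0, p2 = 1 ↦ 1  ≥
p1 = 1/3, p2 = 0 ↦ 2/3  ≥
p1 = 1/3, p2 = 1/3 ↦ 1/3  <
p1 = 1/3, p2 = 2/3 ↦ 1/3  <
p1 = 1/3, p2 = 1 ↦ 1/3  <
p1 = 2/3, p2 = 0 ↦ 1/3  <
p1 = 2/3, p2 = 1/3 ↦ 0  <
p1 = 2/3, p2 = 2/3 ↦ 1/3  <
p1 = 2/3, p2 = 1 ↦ 1/3  <
p1 = 1, p2 = 0 ↦ 0  <
p1 = 1, p2 = 1/3 ↦ 1/3  <
p1 = 1, p2 = 2/3 ↦ 2/3  ≥
p1 = 1, p2 = 1 ↦ 1  ≥
So 7 of the 16 assignments meet the threshold.

7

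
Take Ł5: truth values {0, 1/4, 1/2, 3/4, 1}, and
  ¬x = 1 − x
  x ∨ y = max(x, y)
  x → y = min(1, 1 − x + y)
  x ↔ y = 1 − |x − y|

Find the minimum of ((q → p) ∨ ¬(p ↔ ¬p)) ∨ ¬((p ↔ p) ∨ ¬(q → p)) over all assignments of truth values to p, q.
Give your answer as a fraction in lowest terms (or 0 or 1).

1/2

Take p = 1/4, q = 3/4:
q → p = 3/4 → 1/4 = 1/2
¬p = ¬1/4 = 3/4
p ↔ ¬p = 1/4 ↔ 3/4 = 1/2
¬(p ↔ ¬p) = ¬1/2 = 1/2
(q → p) ∨ ¬(p ↔ ¬p) = 1/2 ∨ 1/2 = 1/2
p ↔ p = 1/4 ↔ 1/4 = 1
q → p = 3/4 → 1/4 = 1/2
¬(q → p) = ¬1/2 = 1/2
(p ↔ p) ∨ ¬(q → p) = 1 ∨ 1/2 = 1
¬((p ↔ p) ∨ ¬(q → p)) = ¬1 = 0
((q → p) ∨ ¬(p ↔ ¬p)) ∨ ¬((p ↔ p) ∨ ¬(q → p)) = 1/2 ∨ 0 = 1/2
No assignment yields a value below 1/2, so this is the minimum.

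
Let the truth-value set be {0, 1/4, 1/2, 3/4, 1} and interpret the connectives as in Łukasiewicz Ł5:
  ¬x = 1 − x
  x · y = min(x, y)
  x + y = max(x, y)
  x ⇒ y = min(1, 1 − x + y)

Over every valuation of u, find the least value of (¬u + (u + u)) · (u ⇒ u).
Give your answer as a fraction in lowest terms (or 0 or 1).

1/2

Take u = 1/2:
¬u = ¬1/2 = 1/2
u + u = 1/2 + 1/2 = 1/2
¬u + (u + u) = 1/2 + 1/2 = 1/2
u ⇒ u = 1/2 ⇒ 1/2 = 1
(¬u + (u + u)) · (u ⇒ u) = 1/2 · 1 = 1/2
No assignment yields a value below 1/2, so this is the minimum.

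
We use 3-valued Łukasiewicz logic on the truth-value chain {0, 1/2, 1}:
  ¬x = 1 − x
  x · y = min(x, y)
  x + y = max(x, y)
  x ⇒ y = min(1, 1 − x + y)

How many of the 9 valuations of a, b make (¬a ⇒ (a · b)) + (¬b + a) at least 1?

a = 0, b = 0 ↦ 1  ≥
a = 0, b = 1/2 ↦ 1/2  <
a = 0, b = 1 ↦ 0  <
a = 1/2, b = 0 ↦ 1  ≥
a = 1/2, b = 1/2 ↦ 1  ≥
a = 1/2, b = 1 ↦ 1  ≥
a = 1, b = 0 ↦ 1  ≥
a = 1, b = 1/2 ↦ 1  ≥
a = 1, b = 1 ↦ 1  ≥
So 7 of the 9 assignments meet the threshold.

7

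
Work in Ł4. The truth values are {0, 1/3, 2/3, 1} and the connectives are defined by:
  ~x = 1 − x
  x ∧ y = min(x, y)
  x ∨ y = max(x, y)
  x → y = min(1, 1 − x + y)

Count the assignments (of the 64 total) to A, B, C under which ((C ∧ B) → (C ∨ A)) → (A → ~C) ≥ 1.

40

value 1: 40 assignments (counts)
value 2/3: 12 assignments
value 1/3: 8 assignments
value 0: 4 assignments
So 40 of the 64 assignments meet the threshold.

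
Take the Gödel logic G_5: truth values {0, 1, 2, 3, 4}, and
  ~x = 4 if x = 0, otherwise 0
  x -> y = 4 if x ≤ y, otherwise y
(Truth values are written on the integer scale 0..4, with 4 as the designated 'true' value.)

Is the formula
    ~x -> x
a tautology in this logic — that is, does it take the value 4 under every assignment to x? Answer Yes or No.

No

Counterexample: take x = 0.
~x = ~0 = 4
~x -> x = 4 -> 0 = 0
This gives 0 ≠ 4.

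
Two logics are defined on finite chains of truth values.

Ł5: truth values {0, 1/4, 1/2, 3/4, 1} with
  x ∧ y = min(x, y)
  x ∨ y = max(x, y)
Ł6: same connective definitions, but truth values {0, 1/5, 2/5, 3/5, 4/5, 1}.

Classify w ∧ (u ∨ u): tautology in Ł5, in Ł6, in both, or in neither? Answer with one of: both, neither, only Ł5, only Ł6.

neither

In Ł5: at u = 0, w = 0 the value is 0 — not a tautology.
In Ł6: at u = 0, w = 0 the value is 0 — not a tautology.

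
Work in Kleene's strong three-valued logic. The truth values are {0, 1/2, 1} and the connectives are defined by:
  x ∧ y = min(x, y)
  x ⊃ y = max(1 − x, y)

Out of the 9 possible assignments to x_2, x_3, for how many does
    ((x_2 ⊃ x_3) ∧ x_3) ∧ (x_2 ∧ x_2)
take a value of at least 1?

1

x_2 = 0, x_3 = 0 ↦ 0  <
x_2 = 0, x_3 = 1/2 ↦ 0  <
x_2 = 0, x_3 = 1 ↦ 0  <
x_2 = 1/2, x_3 = 0 ↦ 0  <
x_2 = 1/2, x_3 = 1/2 ↦ 1/2  <
x_2 = 1/2, x_3 = 1 ↦ 1/2  <
x_2 = 1, x_3 = 0 ↦ 0  <
x_2 = 1, x_3 = 1/2 ↦ 1/2  <
x_2 = 1, x_3 = 1 ↦ 1  ≥
So 1 of the 9 assignments meets the threshold.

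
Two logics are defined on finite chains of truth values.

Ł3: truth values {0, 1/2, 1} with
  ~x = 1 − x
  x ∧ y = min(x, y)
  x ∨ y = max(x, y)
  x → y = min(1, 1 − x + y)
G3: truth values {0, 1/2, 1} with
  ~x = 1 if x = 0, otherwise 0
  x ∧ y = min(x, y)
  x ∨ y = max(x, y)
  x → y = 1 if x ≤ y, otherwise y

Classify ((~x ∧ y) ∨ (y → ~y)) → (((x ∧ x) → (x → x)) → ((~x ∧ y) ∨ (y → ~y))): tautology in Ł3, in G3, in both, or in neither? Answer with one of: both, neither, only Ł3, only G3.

both

In Ł3: every assignment gives 1 — tautology.
In G3: every assignment gives 1 — tautology.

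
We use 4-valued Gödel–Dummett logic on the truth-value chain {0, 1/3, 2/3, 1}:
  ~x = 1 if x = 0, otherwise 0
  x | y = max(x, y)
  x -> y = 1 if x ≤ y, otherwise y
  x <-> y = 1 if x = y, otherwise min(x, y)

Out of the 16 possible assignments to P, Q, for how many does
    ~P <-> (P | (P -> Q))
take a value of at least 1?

4

P = 0, Q = 0 ↦ 1  ≥
P = 0, Q = 1/3 ↦ 1  ≥
P = 0, Q = 2/3 ↦ 1  ≥
P = 0, Q = 1 ↦ 1  ≥
P = 1/3, Q = 0 ↦ 0  <
P = 1/3, Q = 1/3 ↦ 0  <
P = 1/3, Q = 2/3 ↦ 0  <
P = 1/3, Q = 1 ↦ 0  <
P = 2/3, Q = 0 ↦ 0  <
P = 2/3, Q = 1/3 ↦ 0  <
P = 2/3, Q = 2/3 ↦ 0  <
P = 2/3, Q = 1 ↦ 0  <
P = 1, Q = 0 ↦ 0  <
P = 1, Q = 1/3 ↦ 0  <
P = 1, Q = 2/3 ↦ 0  <
P = 1, Q = 1 ↦ 0  <
So 4 of the 16 assignments meet the threshold.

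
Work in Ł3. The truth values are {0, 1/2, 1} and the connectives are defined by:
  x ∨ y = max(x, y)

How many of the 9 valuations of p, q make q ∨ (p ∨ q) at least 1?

5

p = 0, q = 0 ↦ 0  <
p = 0, q = 1/2 ↦ 1/2  <
p = 0, q = 1 ↦ 1  ≥
p = 1/2, q = 0 ↦ 1/2  <
p = 1/2, q = 1/2 ↦ 1/2  <
p = 1/2, q = 1 ↦ 1  ≥
p = 1, q = 0 ↦ 1  ≥
p = 1, q = 1/2 ↦ 1  ≥
p = 1, q = 1 ↦ 1  ≥
So 5 of the 9 assignments meet the threshold.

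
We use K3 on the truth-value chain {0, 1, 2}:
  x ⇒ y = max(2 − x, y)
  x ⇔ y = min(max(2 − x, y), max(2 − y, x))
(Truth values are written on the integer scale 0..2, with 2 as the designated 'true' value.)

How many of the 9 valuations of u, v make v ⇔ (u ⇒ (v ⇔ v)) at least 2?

3

u = 0, v = 0 ↦ 0  <
u = 0, v = 1 ↦ 1  <
u = 0, v = 2 ↦ 2  ≥
u = 1, v = 0 ↦ 0  <
u = 1, v = 1 ↦ 1  <
u = 1, v = 2 ↦ 2  ≥
u = 2, v = 0 ↦ 0  <
u = 2, v = 1 ↦ 1  <
u = 2, v = 2 ↦ 2  ≥
So 3 of the 9 assignments meet the threshold.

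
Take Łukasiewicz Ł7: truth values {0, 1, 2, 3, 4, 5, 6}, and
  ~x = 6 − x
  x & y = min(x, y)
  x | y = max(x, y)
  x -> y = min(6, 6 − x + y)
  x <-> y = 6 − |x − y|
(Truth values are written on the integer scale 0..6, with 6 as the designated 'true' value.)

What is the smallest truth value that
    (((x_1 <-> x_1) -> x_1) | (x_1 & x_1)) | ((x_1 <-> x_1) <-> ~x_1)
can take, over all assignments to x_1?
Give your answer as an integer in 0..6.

Take x_1 = 3:
x_1 <-> x_1 = 3 <-> 3 = 6
(x_1 <-> x_1) -> x_1 = 6 -> 3 = 3
x_1 & x_1 = 3 & 3 = 3
((x_1 <-> x_1) -> x_1) | (x_1 & x_1) = 3 | 3 = 3
x_1 <-> x_1 = 3 <-> 3 = 6
~x_1 = ~3 = 3
(x_1 <-> x_1) <-> ~x_1 = 6 <-> 3 = 3
(((x_1 <-> x_1) -> x_1) | (x_1 & x_1)) | ((x_1 <-> x_1) <-> ~x_1) = 3 | 3 = 3
No assignment yields a value below 3, so this is the minimum.

3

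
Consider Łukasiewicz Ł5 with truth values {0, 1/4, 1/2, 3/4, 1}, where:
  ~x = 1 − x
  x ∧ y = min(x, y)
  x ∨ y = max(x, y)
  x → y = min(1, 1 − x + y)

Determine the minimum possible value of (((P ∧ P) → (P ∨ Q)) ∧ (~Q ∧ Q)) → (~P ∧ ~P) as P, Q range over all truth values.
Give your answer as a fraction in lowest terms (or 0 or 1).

1/2

Take P = 1, Q = 1/2:
P ∧ P = 1 ∧ 1 = 1
P ∨ Q = 1 ∨ 1/2 = 1
(P ∧ P) → (P ∨ Q) = 1 → 1 = 1
~Q = ~1/2 = 1/2
~Q ∧ Q = 1/2 ∧ 1/2 = 1/2
((P ∧ P) → (P ∨ Q)) ∧ (~Q ∧ Q) = 1 ∧ 1/2 = 1/2
~P = ~1 = 0
~P = ~1 = 0
~P ∧ ~P = 0 ∧ 0 = 0
(((P ∧ P) → (P ∨ Q)) ∧ (~Q ∧ Q)) → (~P ∧ ~P) = 1/2 → 0 = 1/2
No assignment yields a value below 1/2, so this is the minimum.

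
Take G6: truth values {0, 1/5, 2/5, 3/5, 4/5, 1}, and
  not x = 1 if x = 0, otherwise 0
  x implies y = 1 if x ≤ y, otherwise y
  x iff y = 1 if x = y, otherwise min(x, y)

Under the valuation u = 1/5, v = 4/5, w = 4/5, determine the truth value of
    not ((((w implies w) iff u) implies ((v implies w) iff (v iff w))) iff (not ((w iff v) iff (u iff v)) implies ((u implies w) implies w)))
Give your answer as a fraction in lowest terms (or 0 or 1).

w implies w = 4/5 implies 4/5 = 1
(w implies w) iff u = 1 iff 1/5 = 1/5
v implies w = 4/5 implies 4/5 = 1
v iff w = 4/5 iff 4/5 = 1
(v implies w) iff (v iff w) = 1 iff 1 = 1
((w implies w) iff u) implies ((v implies w) iff (v iff w)) = 1/5 implies 1 = 1
w iff v = 4/5 iff 4/5 = 1
u iff v = 1/5 iff 4/5 = 1/5
(w iff v) iff (u iff v) = 1 iff 1/5 = 1/5
not ((w iff v) iff (u iff v)) = not 1/5 = 0
u implies w = 1/5 implies 4/5 = 1
(u implies w) implies w = 1 implies 4/5 = 4/5
not ((w iff v) iff (u iff v)) implies ((u implies w) implies w) = 0 implies 4/5 = 1
(((w implies w) iff u) implies ((v implies w) iff (v iff w))) iff (not ((w iff v) iff (u iff v)) implies ((u implies w) implies w)) = 1 iff 1 = 1
not ((((w implies w) iff u) implies ((v implies w) iff (v iff w))) iff (not ((w iff v) iff (u iff v)) implies ((u implies w) implies w))) = not 1 = 0

0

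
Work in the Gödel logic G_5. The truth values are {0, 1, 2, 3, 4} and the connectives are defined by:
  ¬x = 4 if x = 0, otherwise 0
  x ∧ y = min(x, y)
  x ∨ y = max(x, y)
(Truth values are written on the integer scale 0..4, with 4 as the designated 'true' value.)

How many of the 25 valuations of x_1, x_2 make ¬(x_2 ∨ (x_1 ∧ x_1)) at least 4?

value 4: 1 assignment (counts)
value 0: 24 assignments
So 1 of the 25 assignments meets the threshold.

1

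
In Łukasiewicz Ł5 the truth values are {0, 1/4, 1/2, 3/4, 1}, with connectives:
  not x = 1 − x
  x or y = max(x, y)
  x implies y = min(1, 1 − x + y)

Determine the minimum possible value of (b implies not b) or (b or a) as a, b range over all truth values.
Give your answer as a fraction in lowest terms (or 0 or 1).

3/4

Take a = 0, b = 3/4:
not b = not 3/4 = 1/4
b implies not b = 3/4 implies 1/4 = 1/2
b or a = 3/4 or 0 = 3/4
(b implies not b) or (b or a) = 1/2 or 3/4 = 3/4
No assignment yields a value below 3/4, so this is the minimum.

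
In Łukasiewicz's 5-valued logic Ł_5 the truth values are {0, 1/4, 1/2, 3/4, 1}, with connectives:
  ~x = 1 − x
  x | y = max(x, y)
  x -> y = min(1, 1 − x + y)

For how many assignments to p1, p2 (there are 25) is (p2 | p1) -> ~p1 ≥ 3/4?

value 1: 12 assignments (counts)
value 3/4: 2 assignments (counts)
value 1/2: 5 assignments
value 1/4: 1 assignment
value 0: 5 assignments
So 14 of the 25 assignments meet the threshold.

14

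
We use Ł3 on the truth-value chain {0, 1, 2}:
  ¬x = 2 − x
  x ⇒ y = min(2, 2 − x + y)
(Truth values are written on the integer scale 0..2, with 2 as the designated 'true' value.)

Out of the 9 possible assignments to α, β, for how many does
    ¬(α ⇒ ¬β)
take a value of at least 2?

α = 0, β = 0 ↦ 0  <
α = 0, β = 1 ↦ 0  <
α = 0, β = 2 ↦ 0  <
α = 1, β = 0 ↦ 0  <
α = 1, β = 1 ↦ 0  <
α = 1, β = 2 ↦ 1  <
α = 2, β = 0 ↦ 0  <
α = 2, β = 1 ↦ 1  <
α = 2, β = 2 ↦ 2  ≥
So 1 of the 9 assignments meets the threshold.

1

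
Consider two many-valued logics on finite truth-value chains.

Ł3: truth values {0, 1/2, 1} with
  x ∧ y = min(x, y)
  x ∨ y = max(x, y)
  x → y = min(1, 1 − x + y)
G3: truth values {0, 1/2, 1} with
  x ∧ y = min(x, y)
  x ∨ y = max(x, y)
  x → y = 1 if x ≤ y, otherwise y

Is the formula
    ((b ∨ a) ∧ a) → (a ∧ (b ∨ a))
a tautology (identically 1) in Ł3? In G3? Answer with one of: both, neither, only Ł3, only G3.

In Ł3: every assignment gives 1 — tautology.
In G3: every assignment gives 1 — tautology.

both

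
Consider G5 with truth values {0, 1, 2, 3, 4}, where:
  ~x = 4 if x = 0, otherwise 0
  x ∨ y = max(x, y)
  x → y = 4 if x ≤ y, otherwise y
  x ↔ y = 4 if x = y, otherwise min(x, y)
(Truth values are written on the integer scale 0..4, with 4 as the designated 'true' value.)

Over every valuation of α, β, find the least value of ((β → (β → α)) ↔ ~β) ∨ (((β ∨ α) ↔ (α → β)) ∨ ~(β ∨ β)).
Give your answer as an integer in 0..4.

Take α = 1, β = 1:
β → α = 1 → 1 = 4
β → (β → α) = 1 → 4 = 4
~β = ~1 = 0
(β → (β → α)) ↔ ~β = 4 ↔ 0 = 0
β ∨ α = 1 ∨ 1 = 1
α → β = 1 → 1 = 4
(β ∨ α) ↔ (α → β) = 1 ↔ 4 = 1
β ∨ β = 1 ∨ 1 = 1
~(β ∨ β) = ~1 = 0
((β ∨ α) ↔ (α → β)) ∨ ~(β ∨ β) = 1 ∨ 0 = 1
((β → (β → α)) ↔ ~β) ∨ (((β ∨ α) ↔ (α → β)) ∨ ~(β ∨ β)) = 0 ∨ 1 = 1
No assignment yields a value below 1, so this is the minimum.

1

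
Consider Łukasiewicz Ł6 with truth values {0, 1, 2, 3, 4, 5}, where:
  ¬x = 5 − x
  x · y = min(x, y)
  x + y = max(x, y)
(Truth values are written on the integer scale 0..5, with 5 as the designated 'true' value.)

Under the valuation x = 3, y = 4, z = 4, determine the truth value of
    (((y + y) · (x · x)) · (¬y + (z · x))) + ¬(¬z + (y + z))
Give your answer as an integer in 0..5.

3

y + y = 4 + 4 = 4
x · x = 3 · 3 = 3
(y + y) · (x · x) = 4 · 3 = 3
¬y = ¬4 = 1
z · x = 4 · 3 = 3
¬y + (z · x) = 1 + 3 = 3
((y + y) · (x · x)) · (¬y + (z · x)) = 3 · 3 = 3
¬z = ¬4 = 1
y + z = 4 + 4 = 4
¬z + (y + z) = 1 + 4 = 4
¬(¬z + (y + z)) = ¬4 = 1
(((y + y) · (x · x)) · (¬y + (z · x))) + ¬(¬z + (y + z)) = 3 + 1 = 3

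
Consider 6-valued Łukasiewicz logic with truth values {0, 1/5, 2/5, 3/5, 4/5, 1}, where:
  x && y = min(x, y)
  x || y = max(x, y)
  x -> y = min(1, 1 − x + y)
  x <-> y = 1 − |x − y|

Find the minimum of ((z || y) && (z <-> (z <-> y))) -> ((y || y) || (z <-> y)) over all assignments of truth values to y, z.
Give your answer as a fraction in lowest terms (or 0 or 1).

4/5

Take y = 0, z = 3/5:
z || y = 3/5 || 0 = 3/5
z <-> y = 3/5 <-> 0 = 2/5
z <-> (z <-> y) = 3/5 <-> 2/5 = 4/5
(z || y) && (z <-> (z <-> y)) = 3/5 && 4/5 = 3/5
y || y = 0 || 0 = 0
z <-> y = 3/5 <-> 0 = 2/5
(y || y) || (z <-> y) = 0 || 2/5 = 2/5
((z || y) && (z <-> (z <-> y))) -> ((y || y) || (z <-> y)) = 3/5 -> 2/5 = 4/5
No assignment yields a value below 4/5, so this is the minimum.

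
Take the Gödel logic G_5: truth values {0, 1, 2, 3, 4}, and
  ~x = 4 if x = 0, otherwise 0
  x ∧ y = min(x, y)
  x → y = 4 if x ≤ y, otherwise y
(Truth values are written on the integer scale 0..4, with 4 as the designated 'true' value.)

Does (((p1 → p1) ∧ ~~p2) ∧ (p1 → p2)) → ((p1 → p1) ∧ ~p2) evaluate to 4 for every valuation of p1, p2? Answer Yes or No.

No

Counterexample: take p1 = 0, p2 = 1.
p1 → p1 = 0 → 0 = 4
~p2 = ~1 = 0
~~p2 = ~0 = 4
(p1 → p1) ∧ ~~p2 = 4 ∧ 4 = 4
p1 → p2 = 0 → 1 = 4
((p1 → p1) ∧ ~~p2) ∧ (p1 → p2) = 4 ∧ 4 = 4
p1 → p1 = 0 → 0 = 4
~p2 = ~1 = 0
(p1 → p1) ∧ ~p2 = 4 ∧ 0 = 0
(((p1 → p1) ∧ ~~p2) ∧ (p1 → p2)) → ((p1 → p1) ∧ ~p2) = 4 → 0 = 0
This gives 0 ≠ 4.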